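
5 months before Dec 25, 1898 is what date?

Subtracting 5 months from December 25, 1898.
month 12 − 5 = 7 → July 1898.
Day 25 is valid in July, giving July 25, 1898.

July 25, 1898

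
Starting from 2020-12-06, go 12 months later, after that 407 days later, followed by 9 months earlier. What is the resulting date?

April 17, 2022

Adding 12 months from December 6, 2020:
month 12 + 12 = 24, which is month 12 of year 2021 → December 2021.
Day 6 is valid in December, giving December 6, 2021.
Counting forward 407 days from December 6, 2021:
December has 31 days, so 31 − 6 = 25 days remain after December 6, 2021; 407 − 25 = 382 left.
January 2022 has 31 days: 382 − 31 = 351 left.
February 2022 has 28 days (2022 is not a leap year): 351 − 28 = 323 left.
March 2022 has 31 days: 323 − 31 = 292 left.
April 2022 has 30 days: 292 − 30 = 262 left.
May 2022 has 31 days: 262 − 31 = 231 left.
June 2022 has 30 days: 231 − 30 = 201 left.
July 2022 has 31 days: 201 − 31 = 170 left.
August 2022 has 31 days: 170 − 31 = 139 left.
September 2022 has 30 days: 139 − 30 = 109 left.
October 2022 has 31 days: 109 − 31 = 78 left.
November 2022 has 30 days: 78 − 30 = 48 left.
December 2022 has 31 days: 48 − 31 = 17 left.
17 days into January 2023 → January 17, 2023.
Counting back 9 months from January 17, 2023:
month 1 − 9 = -8, which is month 4 of year 2022 → April 2022.
Day 17 is valid in April, giving April 17, 2022.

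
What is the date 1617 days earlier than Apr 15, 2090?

Going back 1617 days from April 15, 2090.
Going back 15 days from April 15, 2090 reaches the end of the previous month; 1617 − 15 = 1602 left.
March 2090 has 31 days: 1602 − 31 = 1571 left.
February 2090 has 28 days (2090 is not a leap year): 1571 − 28 = 1543 left.
January 2090 has 31 days: 1543 − 31 = 1512 left.
December 2089 has 31 days: 1512 − 31 = 1481 left.
November 2089 has 30 days: 1481 − 30 = 1451 left.
October 2089 has 31 days: 1451 − 31 = 1420 left.
September 2089 has 30 days: 1420 − 30 = 1390 left.
August 2089 has 31 days: 1390 − 31 = 1359 left.
July 2089 has 31 days: 1359 − 31 = 1328 left.
June 2089 has 30 days: 1328 − 30 = 1298 left.
May 2089 has 31 days: 1298 − 31 = 1267 left.
April 2089 has 30 days: 1267 − 30 = 1237 left.
March 2089 has 31 days: 1237 − 31 = 1206 left.
February 2089 has 28 days (2089 is not a leap year): 1206 − 28 = 1178 left.
January 2089 has 31 days: 1178 − 31 = 1147 left.
December 2088 has 31 days: 1147 − 31 = 1116 left.
November 2088 has 30 days: 1116 − 30 = 1086 left.
October 2088 has 31 days: 1086 − 31 = 1055 left.
September 2088 has 30 days: 1055 − 30 = 1025 left.
August 2088 has 31 days: 1025 − 31 = 994 left.
July 2088 has 31 days: 994 − 31 = 963 left.
June 2088 has 30 days: 963 − 30 = 933 left.
May 2088 has 31 days: 933 − 31 = 902 left.
April 2088 has 30 days: 902 − 30 = 872 left.
March 2088 has 31 days: 872 − 31 = 841 left.
February 2088 has 29 days (2088 is a leap year): 841 − 29 = 812 left.
January 2088 has 31 days: 812 − 31 = 781 left.
December 2087 has 31 days: 781 − 31 = 750 left.
November 2087 has 30 days: 750 − 30 = 720 left.
October 2087 has 31 days: 720 − 31 = 689 left.
September 2087 has 30 days: 689 − 30 = 659 left.
August 2087 has 31 days: 659 − 31 = 628 left.
July 2087 has 31 days: 628 − 31 = 597 left.
June 2087 has 30 days: 597 − 30 = 567 left.
May 2087 has 31 days: 567 − 31 = 536 left.
April 2087 has 30 days: 536 − 30 = 506 left.
March 2087 has 31 days: 506 − 31 = 475 left.
February 2087 has 28 days (2087 is not a leap year): 475 − 28 = 447 left.
January 2087 has 31 days: 447 − 31 = 416 left.
December 2086 has 31 days: 416 − 31 = 385 left.
November 2086 has 30 days: 385 − 30 = 355 left.
October 2086 has 31 days: 355 − 31 = 324 left.
September 2086 has 30 days: 324 − 30 = 294 left.
August 2086 has 31 days: 294 − 31 = 263 left.
July 2086 has 31 days: 263 − 31 = 232 left.
June 2086 has 30 days: 232 − 30 = 202 left.
May 2086 has 31 days: 202 − 31 = 171 left.
April 2086 has 30 days: 171 − 30 = 141 left.
March 2086 has 31 days: 141 − 31 = 110 left.
February 2086 has 28 days (2086 is not a leap year): 110 − 28 = 82 left.
January 2086 has 31 days: 82 − 31 = 51 left.
December 2085 has 31 days: 51 − 31 = 20 left.
November 2085 has 30 days; 30 − 20 = 10 → November 10, 2085.

November 10, 2085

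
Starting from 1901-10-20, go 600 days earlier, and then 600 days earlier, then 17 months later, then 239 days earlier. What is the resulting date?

April 12, 1899

Going back 600 days from October 20, 1901:
Going back 20 days from October 20, 1901 reaches the end of the previous month; 600 − 20 = 580 left.
September 1901 has 30 days: 580 − 30 = 550 left.
August 1901 has 31 days: 550 − 31 = 519 left.
July 1901 has 31 days: 519 − 31 = 488 left.
June 1901 has 30 days: 488 − 30 = 458 left.
May 1901 has 31 days: 458 − 31 = 427 left.
April 1901 has 30 days: 427 − 30 = 397 left.
March 1901 has 31 days: 397 − 31 = 366 left.
February 1901 has 28 days (1901 is not a leap year): 366 − 28 = 338 left.
January 1901 has 31 days: 338 − 31 = 307 left.
December 1900 has 31 days: 307 − 31 = 276 left.
November 1900 has 30 days: 276 − 30 = 246 left.
October 1900 has 31 days: 246 − 31 = 215 left.
September 1900 has 30 days: 215 − 30 = 185 left.
August 1900 has 31 days: 185 − 31 = 154 left.
July 1900 has 31 days: 154 − 31 = 123 left.
June 1900 has 30 days: 123 − 30 = 93 left.
May 1900 has 31 days: 93 − 31 = 62 left.
April 1900 has 30 days: 62 − 30 = 32 left.
March 1900 has 31 days: 32 − 31 = 1 left.
February 1900 has 28 days; 28 − 1 = 27 → February 27, 1900.
Going back 600 days from February 27, 1900:
Going back 27 days from February 27, 1900 reaches the end of the previous month; 600 − 27 = 573 left.
January 1900 has 31 days: 573 − 31 = 542 left.
December 1899 has 31 days: 542 − 31 = 511 left.
November 1899 has 30 days: 511 − 30 = 481 left.
October 1899 has 31 days: 481 − 31 = 450 left.
September 1899 has 30 days: 450 − 30 = 420 left.
August 1899 has 31 days: 420 − 31 = 389 left.
July 1899 has 31 days: 389 − 31 = 358 left.
June 1899 has 30 days: 358 − 30 = 328 left.
May 1899 has 31 days: 328 − 31 = 297 left.
April 1899 has 30 days: 297 − 30 = 267 left.
March 1899 has 31 days: 267 − 31 = 236 left.
February 1899 has 28 days (1899 is not a leap year): 236 − 28 = 208 left.
January 1899 has 31 days: 208 − 31 = 177 left.
December 1898 has 31 days: 177 − 31 = 146 left.
November 1898 has 30 days: 146 − 30 = 116 left.
October 1898 has 31 days: 116 − 31 = 85 left.
September 1898 has 30 days: 85 − 30 = 55 left.
August 1898 has 31 days: 55 − 31 = 24 left.
July 1898 has 31 days; 31 − 24 = 7 → July 7, 1898.
Counting forward 17 months from July 7, 1898:
month 7 + 17 = 24, which is month 12 of year 1899 → December 1899.
Day 7 is valid in December, giving December 7, 1899.
Counting back 239 days from December 7, 1899:
Going back 7 days from December 7, 1899 reaches the end of the previous month; 239 − 7 = 232 left.
November 1899 has 30 days: 232 − 30 = 202 left.
October 1899 has 31 days: 202 − 31 = 171 left.
September 1899 has 30 days: 171 − 30 = 141 left.
August 1899 has 31 days: 141 − 31 = 110 left.
July 1899 has 31 days: 110 − 31 = 79 left.
June 1899 has 30 days: 79 − 30 = 49 left.
May 1899 has 31 days: 49 − 31 = 18 left.
April 1899 has 30 days; 30 − 18 = 12 → April 12, 1899.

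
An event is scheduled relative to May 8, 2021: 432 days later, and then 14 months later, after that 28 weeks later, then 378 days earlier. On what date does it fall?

March 16, 2023

Adding 432 days from May 8, 2021:
May has 31 days, so 31 − 8 = 23 days remain after May 8, 2021; 432 − 23 = 409 left.
June 2021 has 30 days: 409 − 30 = 379 left.
July 2021 has 31 days: 379 − 31 = 348 left.
August 2021 has 31 days: 348 − 31 = 317 left.
September 2021 has 30 days: 317 − 30 = 287 left.
October 2021 has 31 days: 287 − 31 = 256 left.
November 2021 has 30 days: 256 − 30 = 226 left.
December 2021 has 31 days: 226 − 31 = 195 left.
January 2022 has 31 days: 195 − 31 = 164 left.
February 2022 has 28 days (2022 is not a leap year): 164 − 28 = 136 left.
March 2022 has 31 days: 136 − 31 = 105 left.
April 2022 has 30 days: 105 − 30 = 75 left.
May 2022 has 31 days: 75 − 31 = 44 left.
June 2022 has 30 days: 44 − 30 = 14 left.
14 days into July 2022 → July 14, 2022.
Counting forward 14 months from July 14, 2022:
month 7 + 14 = 21, which is month 9 of year 2023 → September 2023.
Day 14 is valid in September, giving September 14, 2023.
Adding 28 weeks (= 196 days) from September 14, 2023:
September has 30 days, so 30 − 14 = 16 days remain after September 14, 2023; 196 − 16 = 180 left.
October 2023 has 31 days: 180 − 31 = 149 left.
November 2023 has 30 days: 149 − 30 = 119 left.
December 2023 has 31 days: 119 − 31 = 88 left.
January 2024 has 31 days: 88 − 31 = 57 left.
February 2024 has 29 days (2024 is a leap year): 57 − 29 = 28 left.
28 days into March 2024 → March 28, 2024.
Counting back 378 days from March 28, 2024:
Going back 28 days from March 28, 2024 reaches the end of the previous month; 378 − 28 = 350 left.
February 2024 has 29 days (2024 is a leap year): 350 − 29 = 321 left.
January 2024 has 31 days: 321 − 31 = 290 left.
December 2023 has 31 days: 290 − 31 = 259 left.
November 2023 has 30 days: 259 − 30 = 229 left.
October 2023 has 31 days: 229 − 31 = 198 left.
September 2023 has 30 days: 198 − 30 = 168 left.
August 2023 has 31 days: 168 − 31 = 137 left.
July 2023 has 31 days: 137 − 31 = 106 left.
June 2023 has 30 days: 106 − 30 = 76 left.
May 2023 has 31 days: 76 − 31 = 45 left.
April 2023 has 30 days: 45 − 30 = 15 left.
March 2023 has 31 days; 31 − 15 = 16 → March 16, 2023.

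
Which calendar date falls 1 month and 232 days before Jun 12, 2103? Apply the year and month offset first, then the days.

September 22, 2102

Counting back 1 month and 232 days from June 12, 2103: first the month/year part, then the days.
month 6 − 1 = 5 → May 2103.
Day 12 is valid in May, giving May 12, 2103.
Now subtract 232 days from May 12, 2103.
Going back 12 days from May 12, 2103 reaches the end of the previous month; 232 − 12 = 220 left.
April 2103 has 30 days: 220 − 30 = 190 left.
March 2103 has 31 days: 190 − 31 = 159 left.
February 2103 has 28 days (2103 is not a leap year): 159 − 28 = 131 left.
January 2103 has 31 days: 131 − 31 = 100 left.
December 2102 has 31 days: 100 − 31 = 69 left.
November 2102 has 30 days: 69 − 30 = 39 left.
October 2102 has 31 days: 39 − 31 = 8 left.
September 2102 has 30 days; 30 − 8 = 22 → September 22, 2102.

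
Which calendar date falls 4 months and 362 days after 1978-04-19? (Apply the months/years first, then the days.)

Advancing 4 months and 362 days from April 19, 1978: first the month/year part, then the days.
month 4 + 4 = 8 → August 1978.
Day 19 is valid in August, giving August 19, 1978.
Now add 362 days from August 19, 1978.
August has 31 days, so 31 − 19 = 12 days remain after August 19, 1978; 362 − 12 = 350 left.
September 1978 has 30 days: 350 − 30 = 320 left.
October 1978 has 31 days: 320 − 31 = 289 left.
November 1978 has 30 days: 289 − 30 = 259 left.
December 1978 has 31 days: 259 − 31 = 228 left.
January 1979 has 31 days: 228 − 31 = 197 left.
February 1979 has 28 days (1979 is not a leap year): 197 − 28 = 169 left.
March 1979 has 31 days: 169 − 31 = 138 left.
April 1979 has 30 days: 138 − 30 = 108 left.
May 1979 has 31 days: 108 − 31 = 77 left.
June 1979 has 30 days: 77 − 30 = 47 left.
July 1979 has 31 days: 47 − 31 = 16 left.
16 days into August 1979 → August 16, 1979.

August 16, 1979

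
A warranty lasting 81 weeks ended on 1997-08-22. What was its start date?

February 2, 1996

Counting back 81 weeks = 567 days from August 22, 1997.
Going back 22 days from August 22, 1997 reaches the end of the previous month; 567 − 22 = 545 left.
July 1997 has 31 days: 545 − 31 = 514 left.
June 1997 has 30 days: 514 − 30 = 484 left.
May 1997 has 31 days: 484 − 31 = 453 left.
April 1997 has 30 days: 453 − 30 = 423 left.
March 1997 has 31 days: 423 − 31 = 392 left.
February 1997 has 28 days (1997 is not a leap year): 392 − 28 = 364 left.
January 1997 has 31 days: 364 − 31 = 333 left.
December 1996 has 31 days: 333 − 31 = 302 left.
November 1996 has 30 days: 302 − 30 = 272 left.
October 1996 has 31 days: 272 − 31 = 241 left.
September 1996 has 30 days: 241 − 30 = 211 left.
August 1996 has 31 days: 211 − 31 = 180 left.
July 1996 has 31 days: 180 − 31 = 149 left.
June 1996 has 30 days: 149 − 30 = 119 left.
May 1996 has 31 days: 119 − 31 = 88 left.
April 1996 has 30 days: 88 − 30 = 58 left.
March 1996 has 31 days: 58 − 31 = 27 left.
February 1996 has 29 days; 29 − 27 = 2 → February 2, 1996.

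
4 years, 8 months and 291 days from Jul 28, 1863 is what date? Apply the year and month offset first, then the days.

January 13, 1869

Counting forward 4 years, 8 months and 291 days from July 28, 1863: first the month/year part, then the days.
+4 years → 1867; month 7 + 8 = 15, which is month 3 of year 1868 → March 1868.
Day 28 is valid in March, giving March 28, 1868.
Now add 291 days from March 28, 1868.
March has 31 days, so 31 − 28 = 3 days remain after March 28, 1868; 291 − 3 = 288 left.
April 1868 has 30 days: 288 − 30 = 258 left.
May 1868 has 31 days: 258 − 31 = 227 left.
June 1868 has 30 days: 227 − 30 = 197 left.
July 1868 has 31 days: 197 − 31 = 166 left.
August 1868 has 31 days: 166 − 31 = 135 left.
September 1868 has 30 days: 135 − 30 = 105 left.
October 1868 has 31 days: 105 − 31 = 74 left.
November 1868 has 30 days: 74 − 30 = 44 left.
December 1868 has 31 days: 44 − 31 = 13 left.
13 days into January 1869 → January 13, 1869.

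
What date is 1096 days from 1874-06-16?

Counting forward 1096 days from June 16, 1874.
June has 30 days, so 30 − 16 = 14 days remain after June 16, 1874; 1096 − 14 = 1082 left.
July 1874 has 31 days: 1082 − 31 = 1051 left.
August 1874 has 31 days: 1051 − 31 = 1020 left.
September 1874 has 30 days: 1020 − 30 = 990 left.
October 1874 has 31 days: 990 − 31 = 959 left.
November 1874 has 30 days: 959 − 30 = 929 left.
December 1874 has 31 days: 929 − 31 = 898 left.
January 1875 has 31 days: 898 − 31 = 867 left.
February 1875 has 28 days (1875 is not a leap year): 867 − 28 = 839 left.
March 1875 has 31 days: 839 − 31 = 808 left.
April 1875 has 30 days: 808 − 30 = 778 left.
May 1875 has 31 days: 778 − 31 = 747 left.
June 1875 has 30 days: 747 − 30 = 717 left.
July 1875 has 31 days: 717 − 31 = 686 left.
August 1875 has 31 days: 686 − 31 = 655 left.
September 1875 has 30 days: 655 − 30 = 625 left.
October 1875 has 31 days: 625 − 31 = 594 left.
November 1875 has 30 days: 594 − 30 = 564 left.
December 1875 has 31 days: 564 − 31 = 533 left.
January 1876 has 31 days: 533 − 31 = 502 left.
February 1876 has 29 days (1876 is a leap year): 502 − 29 = 473 left.
March 1876 has 31 days: 473 − 31 = 442 left.
April 1876 has 30 days: 442 − 30 = 412 left.
May 1876 has 31 days: 412 − 31 = 381 left.
June 1876 has 30 days: 381 − 30 = 351 left.
July 1876 has 31 days: 351 − 31 = 320 left.
August 1876 has 31 days: 320 − 31 = 289 left.
September 1876 has 30 days: 289 − 30 = 259 left.
October 1876 has 31 days: 259 − 31 = 228 left.
November 1876 has 30 days: 228 − 30 = 198 left.
December 1876 has 31 days: 198 − 31 = 167 left.
January 1877 has 31 days: 167 − 31 = 136 left.
February 1877 has 28 days (1877 is not a leap year): 136 − 28 = 108 left.
March 1877 has 31 days: 108 − 31 = 77 left.
April 1877 has 30 days: 77 − 30 = 47 left.
May 1877 has 31 days: 47 − 31 = 16 left.
16 days into June 1877 → June 16, 1877.

June 16, 1877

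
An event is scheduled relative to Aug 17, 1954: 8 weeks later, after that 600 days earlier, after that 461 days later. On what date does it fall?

May 26, 1954

Counting forward 8 weeks (= 56 days) from August 17, 1954:
August has 31 days, so 31 − 17 = 14 days remain after August 17, 1954; 56 − 14 = 42 left.
September 1954 has 30 days: 42 − 30 = 12 left.
12 days into October 1954 → October 12, 1954.
Going back 600 days from October 12, 1954:
Going back 12 days from October 12, 1954 reaches the end of the previous month; 600 − 12 = 588 left.
September 1954 has 30 days: 588 − 30 = 558 left.
August 1954 has 31 days: 558 − 31 = 527 left.
July 1954 has 31 days: 527 − 31 = 496 left.
June 1954 has 30 days: 496 − 30 = 466 left.
May 1954 has 31 days: 466 − 31 = 435 left.
April 1954 has 30 days: 435 − 30 = 405 left.
March 1954 has 31 days: 405 − 31 = 374 left.
February 1954 has 28 days (1954 is not a leap year): 374 − 28 = 346 left.
January 1954 has 31 days: 346 − 31 = 315 left.
December 1953 has 31 days: 315 − 31 = 284 left.
November 1953 has 30 days: 284 − 30 = 254 left.
October 1953 has 31 days: 254 − 31 = 223 left.
September 1953 has 30 days: 223 − 30 = 193 left.
August 1953 has 31 days: 193 − 31 = 162 left.
July 1953 has 31 days: 162 − 31 = 131 left.
June 1953 has 30 days: 131 − 30 = 101 left.
May 1953 has 31 days: 101 − 31 = 70 left.
April 1953 has 30 days: 70 − 30 = 40 left.
March 1953 has 31 days: 40 − 31 = 9 left.
February 1953 has 28 days; 28 − 9 = 19 → February 19, 1953.
Advancing 461 days from February 19, 1953:
February has 28 days, so 28 − 19 = 9 days remain after February 19, 1953; 461 − 9 = 452 left.
March 1953 has 31 days: 452 − 31 = 421 left.
April 1953 has 30 days: 421 − 30 = 391 left.
May 1953 has 31 days: 391 − 31 = 360 left.
June 1953 has 30 days: 360 − 30 = 330 left.
July 1953 has 31 days: 330 − 31 = 299 left.
August 1953 has 31 days: 299 − 31 = 268 left.
September 1953 has 30 days: 268 − 30 = 238 left.
October 1953 has 31 days: 238 − 31 = 207 left.
November 1953 has 30 days: 207 − 30 = 177 left.
December 1953 has 31 days: 177 − 31 = 146 left.
January 1954 has 31 days: 146 − 31 = 115 left.
February 1954 has 28 days (1954 is not a leap year): 115 − 28 = 87 left.
March 1954 has 31 days: 87 − 31 = 56 left.
April 1954 has 30 days: 56 − 30 = 26 left.
26 days into May 1954 → May 26, 1954.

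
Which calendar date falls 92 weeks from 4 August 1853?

May 10, 1855

Counting forward 92 weeks = 644 days from August 4, 1853.
August has 31 days, so 31 − 4 = 27 days remain after August 4, 1853; 644 − 27 = 617 left.
September 1853 has 30 days: 617 − 30 = 587 left.
October 1853 has 31 days: 587 − 31 = 556 left.
November 1853 has 30 days: 556 − 30 = 526 left.
December 1853 has 31 days: 526 − 31 = 495 left.
January 1854 has 31 days: 495 − 31 = 464 left.
February 1854 has 28 days (1854 is not a leap year): 464 − 28 = 436 left.
March 1854 has 31 days: 436 − 31 = 405 left.
April 1854 has 30 days: 405 − 30 = 375 left.
May 1854 has 31 days: 375 − 31 = 344 left.
June 1854 has 30 days: 344 − 30 = 314 left.
July 1854 has 31 days: 314 − 31 = 283 left.
August 1854 has 31 days: 283 − 31 = 252 left.
September 1854 has 30 days: 252 − 30 = 222 left.
October 1854 has 31 days: 222 − 31 = 191 left.
November 1854 has 30 days: 191 − 30 = 161 left.
December 1854 has 31 days: 161 − 31 = 130 left.
January 1855 has 31 days: 130 − 31 = 99 left.
February 1855 has 28 days (1855 is not a leap year): 99 − 28 = 71 left.
March 1855 has 31 days: 71 − 31 = 40 left.
April 1855 has 30 days: 40 − 30 = 10 left.
10 days into May 1855 → May 10, 1855.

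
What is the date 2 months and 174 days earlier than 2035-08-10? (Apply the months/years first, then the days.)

December 18, 2034

Going back 2 months and 174 days from August 10, 2035: first the month/year part, then the days.
month 8 − 2 = 6 → June 2035.
Day 10 is valid in June, giving June 10, 2035.
Now subtract 174 days from June 10, 2035.
Going back 10 days from June 10, 2035 reaches the end of the previous month; 174 − 10 = 164 left.
May 2035 has 31 days: 164 − 31 = 133 left.
April 2035 has 30 days: 133 − 30 = 103 left.
March 2035 has 31 days: 103 − 31 = 72 left.
February 2035 has 28 days (2035 is not a leap year): 72 − 28 = 44 left.
January 2035 has 31 days: 44 − 31 = 13 left.
December 2034 has 31 days; 31 − 13 = 18 → December 18, 2034.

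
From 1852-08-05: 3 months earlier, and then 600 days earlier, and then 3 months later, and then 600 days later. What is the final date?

August 4, 1852

Counting back 3 months from August 5, 1852:
month 8 − 3 = 5 → May 1852.
Day 5 is valid in May, giving May 5, 1852.
Going back 600 days from May 5, 1852:
Going back 5 days from May 5, 1852 reaches the end of the previous month; 600 − 5 = 595 left.
April 1852 has 30 days: 595 − 30 = 565 left.
March 1852 has 31 days: 565 − 31 = 534 left.
February 1852 has 29 days (1852 is a leap year): 534 − 29 = 505 left.
January 1852 has 31 days: 505 − 31 = 474 left.
December 1851 has 31 days: 474 − 31 = 443 left.
November 1851 has 30 days: 443 − 30 = 413 left.
October 1851 has 31 days: 413 − 31 = 382 left.
September 1851 has 30 days: 382 − 30 = 352 left.
August 1851 has 31 days: 352 − 31 = 321 left.
July 1851 has 31 days: 321 − 31 = 290 left.
June 1851 has 30 days: 290 − 30 = 260 left.
May 1851 has 31 days: 260 − 31 = 229 left.
April 1851 has 30 days: 229 − 30 = 199 left.
March 1851 has 31 days: 199 − 31 = 168 left.
February 1851 has 28 days (1851 is not a leap year): 168 − 28 = 140 left.
January 1851 has 31 days: 140 − 31 = 109 left.
December 1850 has 31 days: 109 − 31 = 78 left.
November 1850 has 30 days: 78 − 30 = 48 left.
October 1850 has 31 days: 48 − 31 = 17 left.
September 1850 has 30 days; 30 − 17 = 13 → September 13, 1850.
Adding 3 months from September 13, 1850:
month 9 + 3 = 12 → December 1850.
Day 13 is valid in December, giving December 13, 1850.
Adding 600 days from December 13, 1850:
December has 31 days, so 31 − 13 = 18 days remain after December 13, 1850; 600 − 18 = 582 left.
January 1851 has 31 days: 582 − 31 = 551 left.
February 1851 has 28 days (1851 is not a leap year): 551 − 28 = 523 left.
March 1851 has 31 days: 523 − 31 = 492 left.
April 1851 has 30 days: 492 − 30 = 462 left.
May 1851 has 31 days: 462 − 31 = 431 left.
June 1851 has 30 days: 431 − 30 = 401 left.
July 1851 has 31 days: 401 − 31 = 370 left.
August 1851 has 31 days: 370 − 31 = 339 left.
September 1851 has 30 days: 339 − 30 = 309 left.
October 1851 has 31 days: 309 − 31 = 278 left.
November 1851 has 30 days: 278 − 30 = 248 left.
December 1851 has 31 days: 248 − 31 = 217 left.
January 1852 has 31 days: 217 − 31 = 186 left.
February 1852 has 29 days (1852 is a leap year): 186 − 29 = 157 left.
March 1852 has 31 days: 157 − 31 = 126 left.
April 1852 has 30 days: 126 − 30 = 96 left.
May 1852 has 31 days: 96 − 31 = 65 left.
June 1852 has 30 days: 65 − 30 = 35 left.
July 1852 has 31 days: 35 − 31 = 4 left.
4 days into August 1852 → August 4, 1852.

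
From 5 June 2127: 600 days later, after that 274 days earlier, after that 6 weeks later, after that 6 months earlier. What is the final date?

December 7, 2127

Adding 600 days from June 5, 2127:
June has 30 days, so 30 − 5 = 25 days remain after June 5, 2127; 600 − 25 = 575 left.
July 2127 has 31 days: 575 − 31 = 544 left.
August 2127 has 31 days: 544 − 31 = 513 left.
September 2127 has 30 days: 513 − 30 = 483 left.
October 2127 has 31 days: 483 − 31 = 452 left.
November 2127 has 30 days: 452 − 30 = 422 left.
December 2127 has 31 days: 422 − 31 = 391 left.
January 2128 has 31 days: 391 − 31 = 360 left.
February 2128 has 29 days (2128 is a leap year): 360 − 29 = 331 left.
March 2128 has 31 days: 331 − 31 = 300 left.
April 2128 has 30 days: 300 − 30 = 270 left.
May 2128 has 31 days: 270 − 31 = 239 left.
June 2128 has 30 days: 239 − 30 = 209 left.
July 2128 has 31 days: 209 − 31 = 178 left.
August 2128 has 31 days: 178 − 31 = 147 left.
September 2128 has 30 days: 147 − 30 = 117 left.
October 2128 has 31 days: 117 − 31 = 86 left.
November 2128 has 30 days: 86 − 30 = 56 left.
December 2128 has 31 days: 56 − 31 = 25 left.
25 days into January 2129 → January 25, 2129.
Counting back 274 days from January 25, 2129:
Going back 25 days from January 25, 2129 reaches the end of the previous month; 274 − 25 = 249 left.
December 2128 has 31 days: 249 − 31 = 218 left.
November 2128 has 30 days: 218 − 30 = 188 left.
October 2128 has 31 days: 188 − 31 = 157 left.
September 2128 has 30 days: 157 − 30 = 127 left.
August 2128 has 31 days: 127 − 31 = 96 left.
July 2128 has 31 days: 96 − 31 = 65 left.
June 2128 has 30 days: 65 − 30 = 35 left.
May 2128 has 31 days: 35 − 31 = 4 left.
April 2128 has 30 days; 30 − 4 = 26 → April 26, 2128.
Adding 6 weeks (= 42 days) from April 26, 2128:
April has 30 days, so 30 − 26 = 4 days remain after April 26, 2128; 42 − 4 = 38 left.
May 2128 has 31 days: 38 − 31 = 7 left.
7 days into June 2128 → June 7, 2128.
Going back 6 months from June 7, 2128:
month 6 − 6 = 0, which is month 12 of year 2127 → December 2127.
Day 7 is valid in December, giving December 7, 2127.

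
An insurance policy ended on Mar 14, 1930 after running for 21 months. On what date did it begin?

Going back 21 months from March 14, 1930.
month 3 − 21 = -18, which is month 6 of year 1928 → June 1928.
Day 14 is valid in June, giving June 14, 1928.

June 14, 1928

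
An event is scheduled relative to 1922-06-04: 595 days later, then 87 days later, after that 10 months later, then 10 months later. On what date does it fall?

December 16, 1925

Advancing 595 days from June 4, 1922:
June has 30 days, so 30 − 4 = 26 days remain after June 4, 1922; 595 − 26 = 569 left.
July 1922 has 31 days: 569 − 31 = 538 left.
August 1922 has 31 days: 538 − 31 = 507 left.
September 1922 has 30 days: 507 − 30 = 477 left.
October 1922 has 31 days: 477 − 31 = 446 left.
November 1922 has 30 days: 446 − 30 = 416 left.
December 1922 has 31 days: 416 − 31 = 385 left.
January 1923 has 31 days: 385 − 31 = 354 left.
February 1923 has 28 days (1923 is not a leap year): 354 − 28 = 326 left.
March 1923 has 31 days: 326 − 31 = 295 left.
April 1923 has 30 days: 295 − 30 = 265 left.
May 1923 has 31 days: 265 − 31 = 234 left.
June 1923 has 30 days: 234 − 30 = 204 left.
July 1923 has 31 days: 204 − 31 = 173 left.
August 1923 has 31 days: 173 − 31 = 142 left.
September 1923 has 30 days: 142 − 30 = 112 left.
October 1923 has 31 days: 112 − 31 = 81 left.
November 1923 has 30 days: 81 − 30 = 51 left.
December 1923 has 31 days: 51 − 31 = 20 left.
20 days into January 1924 → January 20, 1924.
Counting forward 87 days from January 20, 1924:
January has 31 days, so 31 − 20 = 11 days remain after January 20, 1924; 87 − 11 = 76 left.
February 1924 has 29 days (1924 is a leap year): 76 − 29 = 47 left.
March 1924 has 31 days: 47 − 31 = 16 left.
16 days into April 1924 → April 16, 1924.
Adding 10 months from April 16, 1924:
month 4 + 10 = 14, which is month 2 of year 1925 → February 1925.
Day 16 is valid in February, giving February 16, 1925.
Counting forward 10 months from February 16, 1925:
month 2 + 10 = 12 → December 1925.
Day 16 is valid in December, giving December 16, 1925.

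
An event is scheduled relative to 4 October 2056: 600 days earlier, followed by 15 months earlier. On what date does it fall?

Going back 600 days from October 4, 2056:
Going back 4 days from October 4, 2056 reaches the end of the previous month; 600 − 4 = 596 left.
September 2056 has 30 days: 596 − 30 = 566 left.
August 2056 has 31 days: 566 − 31 = 535 left.
July 2056 has 31 days: 535 − 31 = 504 left.
June 2056 has 30 days: 504 − 30 = 474 left.
May 2056 has 31 days: 474 − 31 = 443 left.
April 2056 has 30 days: 443 − 30 = 413 left.
March 2056 has 31 days: 413 − 31 = 382 left.
February 2056 has 29 days (2056 is a leap year): 382 − 29 = 353 left.
January 2056 has 31 days: 353 − 31 = 322 left.
December 2055 has 31 days: 322 − 31 = 291 left.
November 2055 has 30 days: 291 − 30 = 261 left.
October 2055 has 31 days: 261 − 31 = 230 left.
September 2055 has 30 days: 230 − 30 = 200 left.
August 2055 has 31 days: 200 − 31 = 169 left.
July 2055 has 31 days: 169 − 31 = 138 left.
June 2055 has 30 days: 138 − 30 = 108 left.
May 2055 has 31 days: 108 − 31 = 77 left.
April 2055 has 30 days: 77 − 30 = 47 left.
March 2055 has 31 days: 47 − 31 = 16 left.
February 2055 has 28 days; 28 − 16 = 12 → February 12, 2055.
Counting back 15 months from February 12, 2055:
month 2 − 15 = -13, which is month 11 of year 2053 → November 2053.
Day 12 is valid in November, giving November 12, 2053.

November 12, 2053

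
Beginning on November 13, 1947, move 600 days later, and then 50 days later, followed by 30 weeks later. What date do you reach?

March 22, 1950

Adding 600 days from November 13, 1947:
November has 30 days, so 30 − 13 = 17 days remain after November 13, 1947; 600 − 17 = 583 left.
December 1947 has 31 days: 583 − 31 = 552 left.
January 1948 has 31 days: 552 − 31 = 521 left.
February 1948 has 29 days (1948 is a leap year): 521 − 29 = 492 left.
March 1948 has 31 days: 492 − 31 = 461 left.
April 1948 has 30 days: 461 − 30 = 431 left.
May 1948 has 31 days: 431 − 31 = 400 left.
June 1948 has 30 days: 400 − 30 = 370 left.
July 1948 has 31 days: 370 − 31 = 339 left.
August 1948 has 31 days: 339 − 31 = 308 left.
September 1948 has 30 days: 308 − 30 = 278 left.
October 1948 has 31 days: 278 − 31 = 247 left.
November 1948 has 30 days: 247 − 30 = 217 left.
December 1948 has 31 days: 217 − 31 = 186 left.
January 1949 has 31 days: 186 − 31 = 155 left.
February 1949 has 28 days (1949 is not a leap year): 155 − 28 = 127 left.
March 1949 has 31 days: 127 − 31 = 96 left.
April 1949 has 30 days: 96 − 30 = 66 left.
May 1949 has 31 days: 66 − 31 = 35 left.
June 1949 has 30 days: 35 − 30 = 5 left.
5 days into July 1949 → July 5, 1949.
Adding 50 days from July 5, 1949:
July has 31 days, so 31 − 5 = 26 days remain after July 5, 1949; 50 − 26 = 24 left.
24 days into August 1949 → August 24, 1949.
Advancing 30 weeks (= 210 days) from August 24, 1949:
August has 31 days, so 31 − 24 = 7 days remain after August 24, 1949; 210 − 7 = 203 left.
September 1949 has 30 days: 203 − 30 = 173 left.
October 1949 has 31 days: 173 − 31 = 142 left.
November 1949 has 30 days: 142 − 30 = 112 left.
December 1949 has 31 days: 112 − 31 = 81 left.
January 1950 has 31 days: 81 − 31 = 50 left.
February 1950 has 28 days (1950 is not a leap year): 50 − 28 = 22 left.
22 days into March 1950 → March 22, 1950.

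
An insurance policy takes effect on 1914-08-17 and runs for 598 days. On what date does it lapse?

Counting forward 598 days from August 17, 1914.
August has 31 days, so 31 − 17 = 14 days remain after August 17, 1914; 598 − 14 = 584 left.
September 1914 has 30 days: 584 − 30 = 554 left.
October 1914 has 31 days: 554 − 31 = 523 left.
November 1914 has 30 days: 523 − 30 = 493 left.
December 1914 has 31 days: 493 − 31 = 462 left.
January 1915 has 31 days: 462 − 31 = 431 left.
February 1915 has 28 days (1915 is not a leap year): 431 − 28 = 403 left.
March 1915 has 31 days: 403 − 31 = 372 left.
April 1915 has 30 days: 372 − 30 = 342 left.
May 1915 has 31 days: 342 − 31 = 311 left.
June 1915 has 30 days: 311 − 30 = 281 left.
July 1915 has 31 days: 281 − 31 = 250 left.
August 1915 has 31 days: 250 − 31 = 219 left.
September 1915 has 30 days: 219 − 30 = 189 left.
October 1915 has 31 days: 189 − 31 = 158 left.
November 1915 has 30 days: 158 − 30 = 128 left.
December 1915 has 31 days: 128 − 31 = 97 left.
January 1916 has 31 days: 97 − 31 = 66 left.
February 1916 has 29 days (1916 is a leap year): 66 − 29 = 37 left.
March 1916 has 31 days: 37 − 31 = 6 left.
6 days into April 1916 → April 6, 1916.

April 6, 1916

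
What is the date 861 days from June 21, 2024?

October 30, 2026

Counting forward 861 days from June 21, 2024.
June has 30 days, so 30 − 21 = 9 days remain after June 21, 2024; 861 − 9 = 852 left.
July 2024 has 31 days: 852 − 31 = 821 left.
August 2024 has 31 days: 821 − 31 = 790 left.
September 2024 has 30 days: 790 − 30 = 760 left.
October 2024 has 31 days: 760 − 31 = 729 left.
November 2024 has 30 days: 729 − 30 = 699 left.
December 2024 has 31 days: 699 − 31 = 668 left.
January 2025 has 31 days: 668 − 31 = 637 left.
February 2025 has 28 days (2025 is not a leap year): 637 − 28 = 609 left.
March 2025 has 31 days: 609 − 31 = 578 left.
April 2025 has 30 days: 578 − 30 = 548 left.
May 2025 has 31 days: 548 − 31 = 517 left.
June 2025 has 30 days: 517 − 30 = 487 left.
July 2025 has 31 days: 487 − 31 = 456 left.
August 2025 has 31 days: 456 − 31 = 425 left.
September 2025 has 30 days: 425 − 30 = 395 left.
October 2025 has 31 days: 395 − 31 = 364 left.
November 2025 has 30 days: 364 − 30 = 334 left.
December 2025 has 31 days: 334 − 31 = 303 left.
January 2026 has 31 days: 303 − 31 = 272 left.
February 2026 has 28 days (2026 is not a leap year): 272 − 28 = 244 left.
March 2026 has 31 days: 244 − 31 = 213 left.
April 2026 has 30 days: 213 − 30 = 183 left.
May 2026 has 31 days: 183 − 31 = 152 left.
June 2026 has 30 days: 152 − 30 = 122 left.
July 2026 has 31 days: 122 − 31 = 91 left.
August 2026 has 31 days: 91 − 31 = 60 left.
September 2026 has 30 days: 60 − 30 = 30 left.
30 days into October 2026 → October 30, 2026.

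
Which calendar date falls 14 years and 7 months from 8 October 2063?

Counting forward 14 years and 7 months from October 8, 2063.
+14 years → 2077; month 10 + 7 = 17, which is month 5 of year 2078 → May 2078.
Day 8 is valid in May, giving May 8, 2078.

May 8, 2078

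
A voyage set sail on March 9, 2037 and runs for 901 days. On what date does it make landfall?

Advancing 901 days from March 9, 2037.
March has 31 days, so 31 − 9 = 22 days remain after March 9, 2037; 901 − 22 = 879 left.
April 2037 has 30 days: 879 − 30 = 849 left.
May 2037 has 31 days: 849 − 31 = 818 left.
June 2037 has 30 days: 818 − 30 = 788 left.
July 2037 has 31 days: 788 − 31 = 757 left.
August 2037 has 31 days: 757 − 31 = 726 left.
September 2037 has 30 days: 726 − 30 = 696 left.
October 2037 has 31 days: 696 − 31 = 665 left.
November 2037 has 30 days: 665 − 30 = 635 left.
December 2037 has 31 days: 635 − 31 = 604 left.
January 2038 has 31 days: 604 − 31 = 573 left.
February 2038 has 28 days (2038 is not a leap year): 573 − 28 = 545 left.
March 2038 has 31 days: 545 − 31 = 514 left.
April 2038 has 30 days: 514 − 30 = 484 left.
May 2038 has 31 days: 484 − 31 = 453 left.
June 2038 has 30 days: 453 − 30 = 423 left.
July 2038 has 31 days: 423 − 31 = 392 left.
August 2038 has 31 days: 392 − 31 = 361 left.
September 2038 has 30 days: 361 − 30 = 331 left.
October 2038 has 31 days: 331 − 31 = 300 left.
November 2038 has 30 days: 300 − 30 = 270 left.
December 2038 has 31 days: 270 − 31 = 239 left.
January 2039 has 31 days: 239 − 31 = 208 left.
February 2039 has 28 days (2039 is not a leap year): 208 − 28 = 180 left.
March 2039 has 31 days: 180 − 31 = 149 left.
April 2039 has 30 days: 149 − 30 = 119 left.
May 2039 has 31 days: 119 − 31 = 88 left.
June 2039 has 30 days: 88 − 30 = 58 left.
July 2039 has 31 days: 58 − 31 = 27 left.
27 days into August 2039 → August 27, 2039.

August 27, 2039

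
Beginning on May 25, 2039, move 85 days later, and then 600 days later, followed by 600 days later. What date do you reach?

Counting forward 85 days from May 25, 2039:
May has 31 days, so 31 − 25 = 6 days remain after May 25, 2039; 85 − 6 = 79 left.
June 2039 has 30 days: 79 − 30 = 49 left.
July 2039 has 31 days: 49 − 31 = 18 left.
18 days into August 2039 → August 18, 2039.
Advancing 600 days from August 18, 2039:
August has 31 days, so 31 − 18 = 13 days remain after August 18, 2039; 600 − 13 = 587 left.
September 2039 has 30 days: 587 − 30 = 557 left.
October 2039 has 31 days: 557 − 31 = 526 left.
November 2039 has 30 days: 526 − 30 = 496 left.
December 2039 has 31 days: 496 − 31 = 465 left.
January 2040 has 31 days: 465 − 31 = 434 left.
February 2040 has 29 days (2040 is a leap year): 434 − 29 = 405 left.
March 2040 has 31 days: 405 − 31 = 374 left.
April 2040 has 30 days: 374 − 30 = 344 left.
May 2040 has 31 days: 344 − 31 = 313 left.
June 2040 has 30 days: 313 − 30 = 283 left.
July 2040 has 31 days: 283 − 31 = 252 left.
August 2040 has 31 days: 252 − 31 = 221 left.
September 2040 has 30 days: 221 − 30 = 191 left.
October 2040 has 31 days: 191 − 31 = 160 left.
November 2040 has 30 days: 160 − 30 = 130 left.
December 2040 has 31 days: 130 − 31 = 99 left.
January 2041 has 31 days: 99 − 31 = 68 left.
February 2041 has 28 days (2041 is not a leap year): 68 − 28 = 40 left.
March 2041 has 31 days: 40 − 31 = 9 left.
9 days into April 2041 → April 9, 2041.
Counting forward 600 days from April 9, 2041:
April has 30 days, so 30 − 9 = 21 days remain after April 9, 2041; 600 − 21 = 579 left.
May 2041 has 31 days: 579 − 31 = 548 left.
June 2041 has 30 days: 548 − 30 = 518 left.
July 2041 has 31 days: 518 − 31 = 487 left.
August 2041 has 31 days: 487 − 31 = 456 left.
September 2041 has 30 days: 456 − 30 = 426 left.
October 2041 has 31 days: 426 − 31 = 395 left.
November 2041 has 30 days: 395 − 30 = 365 left.
December 2041 has 31 days: 365 − 31 = 334 left.
January 2042 has 31 days: 334 − 31 = 303 left.
February 2042 has 28 days (2042 is not a leap year): 303 − 28 = 275 left.
March 2042 has 31 days: 275 − 31 = 244 left.
April 2042 has 30 days: 244 − 30 = 214 left.
May 2042 has 31 days: 214 − 31 = 183 left.
June 2042 has 30 days: 183 − 30 = 153 left.
July 2042 has 31 days: 153 − 31 = 122 left.
August 2042 has 31 days: 122 − 31 = 91 left.
September 2042 has 30 days: 91 − 30 = 61 left.
October 2042 has 31 days: 61 − 31 = 30 left.
30 days into November 2042 → November 30, 2042.

November 30, 2042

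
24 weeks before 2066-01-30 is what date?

Counting back 24 weeks = 168 days from January 30, 2066.
Going back 30 days from January 30, 2066 reaches the end of the previous month; 168 − 30 = 138 left.
December 2065 has 31 days: 138 − 31 = 107 left.
November 2065 has 30 days: 107 − 30 = 77 left.
October 2065 has 31 days: 77 − 31 = 46 left.
September 2065 has 30 days: 46 − 30 = 16 left.
August 2065 has 31 days; 31 − 16 = 15 → August 15, 2065.

August 15, 2065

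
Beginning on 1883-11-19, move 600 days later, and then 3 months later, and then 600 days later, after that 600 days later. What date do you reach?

Adding 600 days from November 19, 1883:
November has 30 days, so 30 − 19 = 11 days remain after November 19, 1883; 600 − 11 = 589 left.
December 1883 has 31 days: 589 − 31 = 558 left.
January 1884 has 31 days: 558 − 31 = 527 left.
February 1884 has 29 days (1884 is a leap year): 527 − 29 = 498 left.
March 1884 has 31 days: 498 − 31 = 467 left.
April 1884 has 30 days: 467 − 30 = 437 left.
May 1884 has 31 days: 437 − 31 = 406 left.
June 1884 has 30 days: 406 − 30 = 376 left.
July 1884 has 31 days: 376 − 31 = 345 left.
August 1884 has 31 days: 345 − 31 = 314 left.
September 1884 has 30 days: 314 − 30 = 284 left.
October 1884 has 31 days: 284 − 31 = 253 left.
November 1884 has 30 days: 253 − 30 = 223 left.
December 1884 has 31 days: 223 − 31 = 192 left.
January 1885 has 31 days: 192 − 31 = 161 left.
February 1885 has 28 days (1885 is not a leap year): 161 − 28 = 133 left.
March 1885 has 31 days: 133 − 31 = 102 left.
April 1885 has 30 days: 102 − 30 = 72 left.
May 1885 has 31 days: 72 − 31 = 41 left.
June 1885 has 30 days: 41 − 30 = 11 left.
11 days into July 1885 → July 11, 1885.
Counting forward 3 months from July 11, 1885:
month 7 + 3 = 10 → October 1885.
Day 11 is valid in October, giving October 11, 1885.
Adding 600 days from October 11, 1885:
October has 31 days, so 31 − 11 = 20 days remain after October 11, 1885; 600 − 20 = 580 left.
November 1885 has 30 days: 580 − 30 = 550 left.
December 1885 has 31 days: 550 − 31 = 519 left.
January 1886 has 31 days: 519 − 31 = 488 left.
February 1886 has 28 days (1886 is not a leap year): 488 − 28 = 460 left.
March 1886 has 31 days: 460 − 31 = 429 left.
April 1886 has 30 days: 429 − 30 = 399 left.
May 1886 has 31 days: 399 − 31 = 368 left.
June 1886 has 30 days: 368 − 30 = 338 left.
July 1886 has 31 days: 338 − 31 = 307 left.
August 1886 has 31 days: 307 − 31 = 276 left.
September 1886 has 30 days: 276 − 30 = 246 left.
October 1886 has 31 days: 246 − 31 = 215 left.
November 1886 has 30 days: 215 − 30 = 185 left.
December 1886 has 31 days: 185 − 31 = 154 left.
January 1887 has 31 days: 154 − 31 = 123 left.
February 1887 has 28 days (1887 is not a leap year): 123 − 28 = 95 left.
March 1887 has 31 days: 95 − 31 = 64 left.
April 1887 has 30 days: 64 − 30 = 34 left.
May 1887 has 31 days: 34 − 31 = 3 left.
3 days into June 1887 → June 3, 1887.
Counting forward 600 days from June 3, 1887:
June has 30 days, so 30 − 3 = 27 days remain after June 3, 1887; 600 − 27 = 573 left.
July 1887 has 31 days: 573 − 31 = 542 left.
August 1887 has 31 days: 542 − 31 = 511 left.
September 1887 has 30 days: 511 − 30 = 481 left.
October 1887 has 31 days: 481 − 31 = 450 left.
November 1887 has 30 days: 450 − 30 = 420 left.
December 1887 has 31 days: 420 − 31 = 389 left.
January 1888 has 31 days: 389 − 31 = 358 left.
February 1888 has 29 days (1888 is a leap year): 358 − 29 = 329 left.
March 1888 has 31 days: 329 − 31 = 298 left.
April 1888 has 30 days: 298 − 30 = 268 left.
May 1888 has 31 days: 268 − 31 = 237 left.
June 1888 has 30 days: 237 − 30 = 207 left.
July 1888 has 31 days: 207 − 31 = 176 left.
August 1888 has 31 days: 176 − 31 = 145 left.
September 1888 has 30 days: 145 − 30 = 115 left.
October 1888 has 31 days: 115 − 31 = 84 left.
November 1888 has 30 days: 84 − 30 = 54 left.
December 1888 has 31 days: 54 − 31 = 23 left.
23 days into January 1889 → January 23, 1889.

January 23, 1889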